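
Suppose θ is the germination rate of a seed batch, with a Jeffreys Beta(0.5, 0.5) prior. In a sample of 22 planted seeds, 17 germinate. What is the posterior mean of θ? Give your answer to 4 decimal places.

The binomial likelihood is conjugate to the Beta prior: with 17 successes and 5 failures, the posterior is Beta(0.5+17, 0.5+5) = Beta(17.5, 5.5).
Posterior mean = α/(α+β) = 17.5/23 = 0.7609.

Posterior mean ≈ 0.7609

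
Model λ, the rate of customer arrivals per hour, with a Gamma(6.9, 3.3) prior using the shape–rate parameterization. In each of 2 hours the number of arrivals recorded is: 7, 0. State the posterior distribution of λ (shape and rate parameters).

Posterior: Gamma(shape=13.9, rate=5.3)

Total count ∑xᵢ = 7 over n = 2 hours.
Gamma is conjugate to the Poisson likelihood: posterior is Gamma(shape = 6.9+7 = 13.9, rate = 3.3+2 = 5.3).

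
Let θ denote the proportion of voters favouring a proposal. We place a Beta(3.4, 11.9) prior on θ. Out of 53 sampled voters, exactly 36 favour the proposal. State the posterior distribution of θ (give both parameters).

Posterior: Beta(39.4, 28.9)

The binomial likelihood is conjugate to the Beta prior: with 36 successes and 17 failures, the posterior is Beta(3.4+36, 11.9+17) = Beta(39.4, 28.9).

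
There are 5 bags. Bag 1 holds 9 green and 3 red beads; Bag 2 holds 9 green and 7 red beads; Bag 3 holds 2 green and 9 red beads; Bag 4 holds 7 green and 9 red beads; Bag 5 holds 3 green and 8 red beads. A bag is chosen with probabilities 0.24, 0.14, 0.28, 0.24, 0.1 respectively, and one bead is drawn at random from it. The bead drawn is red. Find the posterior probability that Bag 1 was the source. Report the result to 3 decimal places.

P(red|Bag 1) = 0.25; P(red|Bag 2) = 0.4375; P(red|Bag 3) = 0.8182; P(red|Bag 4) = 0.5625; P(red|Bag 5) = 0.7273.
Prior × likelihood for each source: 0.24·0.25=0.06000, 0.14·0.4375=0.06125, 0.28·0.8182=0.2291, 0.24·0.5625=0.1350, 0.1·0.7273=0.07273. Summing gives P(red) = 0.55807.
P(Bag 1 | red) = 0.06000 / 0.55807 = 0.108.

Posterior probability ≈ 0.108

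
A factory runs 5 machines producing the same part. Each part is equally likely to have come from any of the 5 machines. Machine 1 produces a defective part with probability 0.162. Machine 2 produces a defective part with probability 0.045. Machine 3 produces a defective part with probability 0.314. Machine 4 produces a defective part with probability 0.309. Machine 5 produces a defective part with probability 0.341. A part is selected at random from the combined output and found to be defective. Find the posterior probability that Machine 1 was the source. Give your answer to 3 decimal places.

Posterior probability ≈ 0.138

Tabulate prior·likelihood by source: [1] prior 0.2, lik 0.162, product 0.03240; [2] prior 0.2, lik 0.045, product 0.009000; [3] prior 0.2, lik 0.314, product 0.06280; [4] prior 0.2, lik 0.309, product 0.06180; [5] prior 0.2, lik 0.341, product 0.06820.
Normalizing constant = 0.23420; the posterior for Machine 1 is its product over the sum, 0.03240/0.23420 = 0.138.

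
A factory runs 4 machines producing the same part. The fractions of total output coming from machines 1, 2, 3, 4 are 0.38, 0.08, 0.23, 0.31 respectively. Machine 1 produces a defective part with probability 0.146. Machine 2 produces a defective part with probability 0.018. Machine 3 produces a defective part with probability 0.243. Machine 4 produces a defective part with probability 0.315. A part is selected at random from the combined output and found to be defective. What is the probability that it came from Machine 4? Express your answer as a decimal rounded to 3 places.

Tabulate prior·likelihood by source: [1] prior 0.38, lik 0.146, product 0.05548; [2] prior 0.08, lik 0.018, product 0.001440; [3] prior 0.23, lik 0.243, product 0.05589; [4] prior 0.31, lik 0.315, product 0.09765.
Normalizing constant = 0.21046; the posterior for Machine 4 is its product over the sum, 0.09765/0.21046 = 0.464.

Posterior probability ≈ 0.464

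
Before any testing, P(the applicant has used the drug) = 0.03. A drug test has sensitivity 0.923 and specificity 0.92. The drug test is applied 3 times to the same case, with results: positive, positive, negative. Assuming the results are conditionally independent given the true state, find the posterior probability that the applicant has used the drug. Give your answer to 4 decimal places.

With H the event that the applicant has used the drug, the joint likelihood of the observed sequence is P(data|H) = 0.923·0.923·0.077 = 0.065599 and P(data|¬H) = 0.08·0.08·0.92 = 0.0058880.
Bayes: P(H|data) = 0.03·0.065599 / (0.03·0.065599 + 0.97·0.0058880) = 0.0019680/0.0076793 = 0.2563.

Posterior P(H) ≈ 0.2563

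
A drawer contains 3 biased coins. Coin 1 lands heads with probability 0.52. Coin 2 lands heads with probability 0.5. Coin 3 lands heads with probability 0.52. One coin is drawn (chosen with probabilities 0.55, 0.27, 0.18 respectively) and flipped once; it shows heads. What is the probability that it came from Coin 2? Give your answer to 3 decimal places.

Posterior probability ≈ 0.262

P(heads|C1) = 0.52; P(heads|C2) = 0.5; P(heads|C3) = 0.52.
Prior × likelihood for each source: 0.55·0.52=0.2860, 0.27·0.5=0.1350, 0.18·0.52=0.09360. Summing gives P(heads) = 0.51460.
P(Coin 2 | heads) = 0.1350 / 0.51460 = 0.262.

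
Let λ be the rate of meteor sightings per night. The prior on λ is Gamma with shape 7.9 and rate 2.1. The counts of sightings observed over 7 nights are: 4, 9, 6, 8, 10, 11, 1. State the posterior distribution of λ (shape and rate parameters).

Posterior: Gamma(shape=56.9, rate=9.1)

Total count ∑xᵢ = 49 over n = 7 nights.
Gamma is conjugate to the Poisson likelihood: posterior is Gamma(shape = 7.9+49 = 56.9, rate = 2.1+7 = 9.1).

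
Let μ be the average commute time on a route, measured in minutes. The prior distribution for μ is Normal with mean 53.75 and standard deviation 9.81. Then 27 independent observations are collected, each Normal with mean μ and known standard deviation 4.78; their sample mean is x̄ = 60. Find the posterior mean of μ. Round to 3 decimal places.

Posterior mean ≈ 59.946

With known σ, the Normal prior is conjugate. Weight on the data is w = (n/σ²)/(n/σ² + 1/τ₀²) = 1.18170/(1.18170+0.0103911) = 0.99128.
Posterior mean = w·x̄ + (1−w)·μ₀ = 0.99128·60 + 0.0087167·53.75 = 59.946.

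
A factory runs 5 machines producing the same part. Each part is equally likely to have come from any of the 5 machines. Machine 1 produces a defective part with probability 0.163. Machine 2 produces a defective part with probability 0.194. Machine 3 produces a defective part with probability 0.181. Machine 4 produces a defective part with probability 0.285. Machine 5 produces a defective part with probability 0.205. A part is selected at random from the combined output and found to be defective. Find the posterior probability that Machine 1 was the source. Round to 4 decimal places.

Tabulate prior·likelihood by source: [1] prior 0.2, lik 0.163, product 0.03260; [2] prior 0.2, lik 0.194, product 0.03880; [3] prior 0.2, lik 0.181, product 0.03620; [4] prior 0.2, lik 0.285, product 0.05700; [5] prior 0.2, lik 0.205, product 0.04100.
Normalizing constant = 0.20560; the posterior for Machine 1 is its product over the sum, 0.03260/0.20560 = 0.1586.

Posterior probability ≈ 0.1586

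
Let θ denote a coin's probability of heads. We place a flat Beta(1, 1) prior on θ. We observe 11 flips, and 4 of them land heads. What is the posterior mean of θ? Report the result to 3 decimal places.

Posterior mean ≈ 0.385

Observing 4 successes and 7 failures updates Beta(1, 1) by adding the success and failure counts to the two shape parameters: α = 1+4 = 5, β = 1+7 = 8.
E[θ | data] = 5/(5+8) = 0.385.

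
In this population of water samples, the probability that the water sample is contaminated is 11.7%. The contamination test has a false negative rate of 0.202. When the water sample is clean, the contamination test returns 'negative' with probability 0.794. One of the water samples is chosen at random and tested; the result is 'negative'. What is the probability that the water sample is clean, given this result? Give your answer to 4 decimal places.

Let H be the event that the water sample is contaminated. P(H) = 0.117, so P(¬H) = 0.883. With E the 'negative' result, P(E|H) = 0.202 and P(E|¬H) = 0.794.
P(E) = 0.202·0.117 + 0.794·0.883 = 0.023634 + 0.70110 = 0.72474.
By Bayes' theorem, P(H|E) = 0.023634 / 0.72474 = 0.0326. Hence P(¬H|E) = 1 − 0.0326 = 0.9674.

P(¬H | E) ≈ 0.9674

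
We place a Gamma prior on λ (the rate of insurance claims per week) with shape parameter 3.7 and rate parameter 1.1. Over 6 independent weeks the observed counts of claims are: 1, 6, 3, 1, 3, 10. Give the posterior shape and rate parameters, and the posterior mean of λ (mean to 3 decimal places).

Total count ∑xᵢ = 24 over n = 6 weeks.
Gamma is conjugate to the Poisson likelihood: posterior is Gamma(shape = 3.7+24 = 27.7, rate = 1.1+6 = 7.1).
E[λ | data] = 27.7/7.1 = 3.901.

Posterior: Gamma(shape=27.7, rate=7.1); mean ≈ 3.901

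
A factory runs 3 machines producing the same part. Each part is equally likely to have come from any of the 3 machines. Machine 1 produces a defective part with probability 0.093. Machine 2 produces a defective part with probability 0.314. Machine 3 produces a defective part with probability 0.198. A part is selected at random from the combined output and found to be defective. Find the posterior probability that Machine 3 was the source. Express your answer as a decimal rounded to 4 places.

Tabulate prior·likelihood by source: [1] prior 0.333333, lik 0.093, product 0.03100; [2] prior 0.333333, lik 0.314, product 0.1047; [3] prior 0.333333, lik 0.198, product 0.06600.
Normalizing constant = 0.20167; the posterior for Machine 3 is its product over the sum, 0.06600/0.20167 = 0.3273.

Posterior probability ≈ 0.3273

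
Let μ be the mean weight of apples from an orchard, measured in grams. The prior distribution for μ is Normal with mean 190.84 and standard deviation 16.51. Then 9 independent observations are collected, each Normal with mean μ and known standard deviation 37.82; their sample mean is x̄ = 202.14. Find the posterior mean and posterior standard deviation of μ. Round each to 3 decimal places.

Posterior mean ≈ 197.978; posterior SD ≈ 10.020

With known σ, the Normal prior is conjugate. Weight on the data is w = (n/σ²)/(n/σ² + 1/τ₀²) = 0.00629216/(0.00629216+0.00366865) = 0.63169.
Posterior mean = w·x̄ + (1−w)·μ₀ = 0.63169·202.14 + 0.36831·190.84 = 197.978. Posterior variance = 1/(0.00629216+0.00366865) = 100.394, so SD = 10.020.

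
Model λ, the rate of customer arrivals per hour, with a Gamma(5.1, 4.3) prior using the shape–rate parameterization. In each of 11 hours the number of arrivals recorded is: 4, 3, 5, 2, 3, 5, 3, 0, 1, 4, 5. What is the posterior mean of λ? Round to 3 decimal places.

Total count ∑xᵢ = 35 over n = 11 hours.
Gamma is conjugate to the Poisson likelihood: posterior is Gamma(shape = 5.1+35 = 40.1, rate = 4.3+11 = 15.3).
E[λ | data] = 40.1/15.3 = 2.621.

Posterior mean ≈ 2.621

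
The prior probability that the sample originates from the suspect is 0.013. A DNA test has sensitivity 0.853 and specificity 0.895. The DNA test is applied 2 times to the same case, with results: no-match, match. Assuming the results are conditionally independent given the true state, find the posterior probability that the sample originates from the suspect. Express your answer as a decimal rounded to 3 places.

Posterior P(H) ≈ 0.017

With H the event that the sample originates from the suspect, the joint likelihood of the observed sequence is P(data|H) = 0.147·0.853 = 0.12539 and P(data|¬H) = 0.895·0.105 = 0.093975.
Bayes: P(H|data) = 0.013·0.12539 / (0.013·0.12539 + 0.987·0.093975) = 0.0016301/0.094383 = 0.0173.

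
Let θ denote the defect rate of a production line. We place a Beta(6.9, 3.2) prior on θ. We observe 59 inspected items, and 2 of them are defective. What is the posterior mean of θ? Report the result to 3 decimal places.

Posterior mean ≈ 0.129

Observing 2 successes and 57 failures updates Beta(6.9, 3.2) by adding the success and failure counts to the two shape parameters: α = 6.9+2 = 8.9, β = 3.2+57 = 60.2.
Posterior mean = α/(α+β) = 8.9/69.1 = 0.129.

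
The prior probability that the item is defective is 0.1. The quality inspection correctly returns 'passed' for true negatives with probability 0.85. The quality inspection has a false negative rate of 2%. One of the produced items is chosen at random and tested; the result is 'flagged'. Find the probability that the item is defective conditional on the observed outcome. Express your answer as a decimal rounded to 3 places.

Let H be the event that the item is defective. P(H) = 0.1, so P(¬H) = 0.9. With E the 'flagged' result, P(E|H) = 0.98 and P(E|¬H) = 0.15.
P(E) = 0.98·0.1 + 0.15·0.9 = 0.098000 + 0.13500 = 0.23300.
By Bayes' theorem, P(H|E) = 0.098000 / 0.23300 = 0.421.

P(H | E) ≈ 0.421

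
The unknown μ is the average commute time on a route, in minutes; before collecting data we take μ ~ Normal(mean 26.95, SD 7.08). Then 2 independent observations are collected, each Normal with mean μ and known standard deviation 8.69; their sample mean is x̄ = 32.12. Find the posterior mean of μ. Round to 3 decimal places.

With known σ, the Normal prior is conjugate. Weight on the data is w = (n/σ²)/(n/σ² + 1/τ₀²) = 0.0264844/(0.0264844+0.0199496) = 0.57037.
Posterior mean = w·x̄ + (1−w)·μ₀ = 0.57037·32.12 + 0.42963·26.95 = 29.899.

Posterior mean ≈ 29.899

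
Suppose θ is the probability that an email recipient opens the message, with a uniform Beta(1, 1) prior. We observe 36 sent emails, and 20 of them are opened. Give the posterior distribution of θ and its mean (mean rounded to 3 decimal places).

Observing 20 successes and 16 failures updates Beta(1, 1) by adding the success and failure counts to the two shape parameters: α = 1+20 = 21, β = 1+16 = 17.
Posterior mean = α/(α+β) = 21/38 = 0.553.

Posterior: Beta(21, 17); mean ≈ 0.553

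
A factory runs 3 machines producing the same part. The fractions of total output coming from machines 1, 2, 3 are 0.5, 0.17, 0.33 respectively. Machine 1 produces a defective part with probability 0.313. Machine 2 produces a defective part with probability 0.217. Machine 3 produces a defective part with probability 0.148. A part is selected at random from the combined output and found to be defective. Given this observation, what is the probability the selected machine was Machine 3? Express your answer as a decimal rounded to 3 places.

Posterior probability ≈ 0.202

P(defective|M1) = 0.313; P(defective|M2) = 0.217; P(defective|M3) = 0.148.
Prior × likelihood for each source: 0.5·0.313=0.1565, 0.17·0.217=0.03689, 0.33·0.148=0.04884. Summing gives P(defective) = 0.24223.
P(Machine 3 | defective) = 0.04884 / 0.24223 = 0.202.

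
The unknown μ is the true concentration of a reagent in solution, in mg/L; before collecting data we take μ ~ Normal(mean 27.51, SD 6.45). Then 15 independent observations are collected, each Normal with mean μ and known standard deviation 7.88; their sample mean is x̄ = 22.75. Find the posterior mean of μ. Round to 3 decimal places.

Prior precision 1/τ₀² = 1/6.45² = 0.0240370; data precision n/σ² = 15/7.88² = 0.241568.
Posterior precision = 0.0240370 + 0.241568 = 0.265605.
Posterior mean = (0.0240370·27.51 + 0.241568·22.75) / 0.265605 = 23.181.

Posterior mean ≈ 23.181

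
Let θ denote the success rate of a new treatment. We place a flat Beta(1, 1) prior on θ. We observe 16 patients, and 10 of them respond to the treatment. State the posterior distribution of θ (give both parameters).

Posterior: Beta(11, 7)

The binomial likelihood is conjugate to the Beta prior: with 10 successes and 6 failures, the posterior is Beta(1+10, 1+6) = Beta(11, 7).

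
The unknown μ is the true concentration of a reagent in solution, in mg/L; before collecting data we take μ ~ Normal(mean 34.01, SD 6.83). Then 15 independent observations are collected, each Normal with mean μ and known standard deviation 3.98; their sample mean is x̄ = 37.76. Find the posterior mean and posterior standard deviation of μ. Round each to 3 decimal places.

Posterior mean ≈ 37.677; posterior SD ≈ 1.016

Prior precision 1/τ₀² = 1/6.83² = 0.0214367; data precision n/σ² = 15/3.98² = 0.946946.
Posterior precision = 0.0214367 + 0.946946 = 0.968383, giving posterior SD = 1/√0.968383 = 1.016.
Posterior mean = (0.0214367·34.01 + 0.946946·37.76) / 0.968383 = 37.677.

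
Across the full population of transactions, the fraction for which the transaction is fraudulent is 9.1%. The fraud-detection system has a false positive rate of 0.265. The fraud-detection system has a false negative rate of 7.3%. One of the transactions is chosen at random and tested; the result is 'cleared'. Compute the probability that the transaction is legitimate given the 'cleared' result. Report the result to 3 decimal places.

Write H for 'the transaction is fraudulent'. Prior odds H:¬H = 0.091/0.909 = 0.10011. For the 'cleared' outcome, the likelihood ratio is 0.073/0.735 = 0.099320.
Posterior odds = 0.10011 × 0.099320 = 0.0099429, so P(H|E) = 0.0099429/(1+0.0099429) = 0.010. Then P(¬H|E) = 1 − 0.010 = 0.990.

P(¬H | E) ≈ 0.990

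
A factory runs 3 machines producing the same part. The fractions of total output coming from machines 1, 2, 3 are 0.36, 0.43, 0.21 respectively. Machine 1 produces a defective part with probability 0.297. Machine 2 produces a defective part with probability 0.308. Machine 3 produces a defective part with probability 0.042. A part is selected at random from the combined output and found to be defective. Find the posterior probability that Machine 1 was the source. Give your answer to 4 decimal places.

Posterior probability ≈ 0.4308

P(defective|M1) = 0.297; P(defective|M2) = 0.308; P(defective|M3) = 0.042.
Prior × likelihood for each source: 0.36·0.297=0.1069, 0.43·0.308=0.1324, 0.21·0.042=0.008820. Summing gives P(defective) = 0.24818.
P(Machine 1 | defective) = 0.1069 / 0.24818 = 0.4308.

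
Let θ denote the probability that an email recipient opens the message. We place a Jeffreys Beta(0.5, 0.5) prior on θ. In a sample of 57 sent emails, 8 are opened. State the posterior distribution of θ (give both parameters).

Posterior: Beta(8.5, 49.5)

The binomial likelihood is conjugate to the Beta prior: with 8 successes and 49 failures, the posterior is Beta(0.5+8, 0.5+49) = Beta(8.5, 49.5).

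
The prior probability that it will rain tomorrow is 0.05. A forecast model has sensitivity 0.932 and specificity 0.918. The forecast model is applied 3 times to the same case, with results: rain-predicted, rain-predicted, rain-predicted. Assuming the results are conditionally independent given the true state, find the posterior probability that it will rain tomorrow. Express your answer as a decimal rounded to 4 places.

Posterior P(H) ≈ 0.9872

With H the event that it will rain tomorrow, the joint likelihood of the observed sequence is P(data|H) = 0.932·0.932·0.932 = 0.80956 and P(data|¬H) = 0.082·0.082·0.082 = 0.00055137.
Bayes: P(H|data) = 0.05·0.80956 / (0.05·0.80956 + 0.95·0.00055137) = 0.040478/0.041002 = 0.9872.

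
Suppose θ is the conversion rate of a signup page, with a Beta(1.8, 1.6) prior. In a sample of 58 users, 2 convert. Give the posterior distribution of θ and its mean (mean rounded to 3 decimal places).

Posterior: Beta(3.8, 57.6); mean ≈ 0.062

Observing 2 successes and 56 failures updates Beta(1.8, 1.6) by adding the success and failure counts to the two shape parameters: α = 1.8+2 = 3.8, β = 1.6+56 = 57.6.
E[θ | data] = 3.8/(3.8+57.6) = 0.062.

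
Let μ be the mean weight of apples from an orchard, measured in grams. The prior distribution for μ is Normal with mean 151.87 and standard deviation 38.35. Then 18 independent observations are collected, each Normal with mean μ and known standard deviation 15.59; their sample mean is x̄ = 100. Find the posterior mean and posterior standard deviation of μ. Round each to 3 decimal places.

With known σ, the Normal prior is conjugate. Weight on the data is w = (n/σ²)/(n/σ² + 1/τ₀²) = 0.0740594/(0.0740594+0.00067994) = 0.99090.
Posterior mean = w·x̄ + (1−w)·μ₀ = 0.99090·100 + 0.0090975·151.87 = 100.472. Posterior variance = 1/(0.0740594+0.00067994) = 13.3798, so SD = 3.658.

Posterior mean ≈ 100.472; posterior SD ≈ 3.658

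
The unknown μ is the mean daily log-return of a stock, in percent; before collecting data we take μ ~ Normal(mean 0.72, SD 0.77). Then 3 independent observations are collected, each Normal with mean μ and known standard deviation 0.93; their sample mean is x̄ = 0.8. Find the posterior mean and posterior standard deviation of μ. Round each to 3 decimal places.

Posterior mean ≈ 0.774; posterior SD ≈ 0.440

Prior precision 1/τ₀² = 1/0.77² = 1.68663; data precision n/σ² = 3/0.93² = 3.46861.
Posterior precision = 1.68663 + 3.46861 = 5.15523, giving posterior SD = 1/√5.15523 = 0.440.
Posterior mean = (1.68663·0.72 + 3.46861·0.8) / 5.15523 = 0.774.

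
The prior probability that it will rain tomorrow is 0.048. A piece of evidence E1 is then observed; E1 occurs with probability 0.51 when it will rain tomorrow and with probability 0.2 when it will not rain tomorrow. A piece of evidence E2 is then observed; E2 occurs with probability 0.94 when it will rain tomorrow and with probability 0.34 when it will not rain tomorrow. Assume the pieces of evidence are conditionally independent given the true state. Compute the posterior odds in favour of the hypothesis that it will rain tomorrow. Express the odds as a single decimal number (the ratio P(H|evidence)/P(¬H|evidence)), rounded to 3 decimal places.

Prior odds = 0.048/(1−0.048) = 0.050420.
Likelihood ratio for E1 = 0.51/0.2 = 2.5500.
Likelihood ratio for E2 = 0.94/0.34 = 2.7647.
Posterior odds = prior odds × LR₁ × LR₂ = 0.35546.

Posterior odds ≈ 0.355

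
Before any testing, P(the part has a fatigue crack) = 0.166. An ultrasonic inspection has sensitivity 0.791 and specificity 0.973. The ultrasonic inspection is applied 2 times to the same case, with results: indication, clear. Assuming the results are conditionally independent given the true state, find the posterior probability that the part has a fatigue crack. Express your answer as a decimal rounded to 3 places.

Let H be the event that the part has a fatigue crack; start with P(H) = 0.166. P('indication'|H) = 0.791, P('indication'|¬H) = 0.027.
Update on result 1 ('indication'): P(H) ← 0.791·0.1660 / (0.791·0.1660 + 0.027·0.8340) = 0.13131/0.15382 = 0.8536.
Update on result 2 ('clear'): P(H) ← 0.209·0.8536 / (0.209·0.8536 + 0.973·0.1464) = 0.17840/0.32084 = 0.5561.

Posterior P(H) ≈ 0.556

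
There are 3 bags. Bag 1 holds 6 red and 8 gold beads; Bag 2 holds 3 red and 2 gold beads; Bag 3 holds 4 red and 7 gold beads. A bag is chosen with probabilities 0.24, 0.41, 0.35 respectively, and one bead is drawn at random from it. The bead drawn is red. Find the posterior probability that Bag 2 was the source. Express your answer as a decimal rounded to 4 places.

Tabulate prior·likelihood by source: [1] prior 0.24, lik 0.4286, product 0.1029; [2] prior 0.41, lik 0.6, product 0.2460; [3] prior 0.35, lik 0.3636, product 0.1273.
Normalizing constant = 0.47613; the posterior for Bag 2 is its product over the sum, 0.2460/0.47613 = 0.5167.

Posterior probability ≈ 0.5167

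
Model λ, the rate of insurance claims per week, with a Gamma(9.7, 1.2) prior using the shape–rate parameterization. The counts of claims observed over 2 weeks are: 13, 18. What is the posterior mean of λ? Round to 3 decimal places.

Posterior mean ≈ 12.719

The Poisson likelihood adds the total count to the shape and the number of exposure periods to the rate. Here ∑xᵢ = 31 and n = 2, so shape 9.7→40.7 and rate 1.2→3.2.
Posterior mean = shape/rate = 40.7/3.2 = 12.719.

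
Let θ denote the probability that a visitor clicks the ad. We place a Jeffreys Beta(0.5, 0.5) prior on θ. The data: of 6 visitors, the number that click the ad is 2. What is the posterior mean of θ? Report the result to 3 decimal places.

Posterior mean ≈ 0.357

Observing 2 successes and 4 failures updates Beta(0.5, 0.5) by adding the success and failure counts to the two shape parameters: α = 0.5+2 = 2.5, β = 0.5+4 = 4.5.
E[θ | data] = 2.5/(2.5+4.5) = 0.357.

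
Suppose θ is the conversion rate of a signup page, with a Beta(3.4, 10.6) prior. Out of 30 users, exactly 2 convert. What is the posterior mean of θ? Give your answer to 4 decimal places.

The binomial likelihood is conjugate to the Beta prior: with 2 successes and 28 failures, the posterior is Beta(3.4+2, 10.6+28) = Beta(5.4, 38.6).
E[θ | data] = 5.4/(5.4+38.6) = 0.1227.

Posterior mean ≈ 0.1227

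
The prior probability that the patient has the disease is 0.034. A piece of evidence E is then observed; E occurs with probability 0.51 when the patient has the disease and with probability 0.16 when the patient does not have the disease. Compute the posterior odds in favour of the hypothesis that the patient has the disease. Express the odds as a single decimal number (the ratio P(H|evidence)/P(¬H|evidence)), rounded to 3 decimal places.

Prior odds = 0.034/(1−0.034) = 0.035197. In log-odds, ln(0.035197) = -3.3468.
Add log likelihood ratio: ln(3.1875) = 1.1592.
Posterior log-odds = -2.1876, so posterior odds = exp(-2.1876) = 0.11219.

Posterior odds ≈ 0.112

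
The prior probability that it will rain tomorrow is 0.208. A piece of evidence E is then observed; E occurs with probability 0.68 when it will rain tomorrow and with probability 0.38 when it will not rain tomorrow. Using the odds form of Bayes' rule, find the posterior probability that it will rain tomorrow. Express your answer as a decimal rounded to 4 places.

Prior odds = 0.208/(1−0.208) = 0.26263.
Likelihood ratio for E = 0.68/0.38 = 1.7895.
Posterior odds = prior odds × LR = 0.46996.
Posterior probability = odds/(1+odds) = 0.46996/1.4700 = 0.3197.

Posterior probability ≈ 0.3197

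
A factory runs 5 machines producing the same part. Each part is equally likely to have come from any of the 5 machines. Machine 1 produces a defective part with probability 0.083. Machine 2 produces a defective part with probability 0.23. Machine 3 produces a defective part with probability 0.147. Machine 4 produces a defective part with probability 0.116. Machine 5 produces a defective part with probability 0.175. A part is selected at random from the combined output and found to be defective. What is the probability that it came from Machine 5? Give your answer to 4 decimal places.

Posterior probability ≈ 0.2330

Tabulate prior·likelihood by source: [1] prior 0.2, lik 0.083, product 0.01660; [2] prior 0.2, lik 0.23, product 0.04600; [3] prior 0.2, lik 0.147, product 0.02940; [4] prior 0.2, lik 0.116, product 0.02320; [5] prior 0.2, lik 0.175, product 0.03500.
Normalizing constant = 0.15020; the posterior for Machine 5 is its product over the sum, 0.03500/0.15020 = 0.2330.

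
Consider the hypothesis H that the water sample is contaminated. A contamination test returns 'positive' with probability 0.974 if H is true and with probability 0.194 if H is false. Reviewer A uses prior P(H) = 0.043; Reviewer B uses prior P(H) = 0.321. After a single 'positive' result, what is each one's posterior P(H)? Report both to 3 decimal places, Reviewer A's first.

Reviewer A: 0.184; Reviewer B: 0.704

P('+'|H) = 0.974, P('+'|¬H) = 0.194.
Reviewer A: numerator 0.974·0.043 = 0.041882; evidence = 0.041882+0.194·0.957 = 0.22754; posterior = 0.184.
Reviewer B: numerator 0.974·0.321 = 0.31265; evidence = 0.31265+0.194·0.679 = 0.44438; posterior = 0.704.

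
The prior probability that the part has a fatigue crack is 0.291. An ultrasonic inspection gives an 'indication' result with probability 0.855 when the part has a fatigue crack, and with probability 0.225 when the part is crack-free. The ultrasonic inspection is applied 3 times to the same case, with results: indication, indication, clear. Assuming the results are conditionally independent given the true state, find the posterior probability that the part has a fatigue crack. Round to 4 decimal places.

With H the event that the part has a fatigue crack, the joint likelihood of the observed sequence is P(data|H) = 0.855·0.855·0.145 = 0.10600 and P(data|¬H) = 0.225·0.225·0.775 = 0.039234.
Bayes: P(H|data) = 0.291·0.10600 / (0.291·0.10600 + 0.709·0.039234) = 0.030846/0.058663 = 0.5258.

Posterior P(H) ≈ 0.5258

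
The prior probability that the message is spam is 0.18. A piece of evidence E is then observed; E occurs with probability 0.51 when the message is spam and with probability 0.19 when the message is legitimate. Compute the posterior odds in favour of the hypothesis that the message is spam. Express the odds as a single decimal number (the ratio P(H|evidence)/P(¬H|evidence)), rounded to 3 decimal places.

Posterior odds ≈ 0.589

Prior odds = 0.18/(1−0.18) = 0.21951. In log-odds, ln(0.21951) = -1.5163.
Add log likelihood ratio: ln(2.6842) = 0.98739.
Posterior log-odds = -0.52896, so posterior odds = exp(-0.52896) = 0.58922.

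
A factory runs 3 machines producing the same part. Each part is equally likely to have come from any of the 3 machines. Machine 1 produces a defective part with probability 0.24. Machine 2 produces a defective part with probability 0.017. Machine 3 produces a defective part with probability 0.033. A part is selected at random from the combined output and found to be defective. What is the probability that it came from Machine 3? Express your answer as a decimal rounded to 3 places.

Posterior probability ≈ 0.114

P(defective|M1) = 0.24; P(defective|M2) = 0.017; P(defective|M3) = 0.033.
Prior × likelihood for each source: 0.333333·0.24=0.08000, 0.333333·0.017=0.005667, 0.333333·0.033=0.01100. Summing gives P(defective) = 0.096667.
P(Machine 3 | defective) = 0.01100 / 0.096667 = 0.114.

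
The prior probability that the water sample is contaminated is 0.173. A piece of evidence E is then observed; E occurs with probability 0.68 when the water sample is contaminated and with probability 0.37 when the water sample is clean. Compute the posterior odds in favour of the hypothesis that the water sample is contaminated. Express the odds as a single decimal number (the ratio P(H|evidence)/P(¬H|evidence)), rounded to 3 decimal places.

Posterior odds ≈ 0.384

Prior odds = 0.173/(1−0.173) = 0.20919. In log-odds, ln(0.20919) = -1.5645.
Add log likelihood ratio: ln(1.8378) = 0.60859.
Posterior log-odds = -0.95592, so posterior odds = exp(-0.95592) = 0.38446.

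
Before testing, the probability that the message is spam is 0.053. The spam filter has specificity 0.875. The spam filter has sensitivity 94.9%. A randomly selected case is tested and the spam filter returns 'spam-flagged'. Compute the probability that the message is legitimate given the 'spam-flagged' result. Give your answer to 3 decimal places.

Write H for 'the message is spam'. Prior odds H:¬H = 0.053/0.947 = 0.055966. For the 'spam-flagged' outcome, the likelihood ratio is 0.949/0.125 = 7.5920.
Posterior odds = 0.055966 × 7.5920 = 0.42490, so P(H|E) = 0.42490/(1+0.42490) = 0.298. Then P(¬H|E) = 1 − 0.298 = 0.702.

P(¬H | E) ≈ 0.702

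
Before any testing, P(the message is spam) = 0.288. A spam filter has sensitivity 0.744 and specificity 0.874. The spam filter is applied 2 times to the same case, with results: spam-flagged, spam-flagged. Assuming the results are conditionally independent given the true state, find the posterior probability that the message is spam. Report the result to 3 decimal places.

Let H be the event that the message is spam; start with P(H) = 0.288. P('spam-flagged'|H) = 0.744, P('spam-flagged'|¬H) = 0.126.
Update on result 1 ('spam-flagged'): P(H) ← 0.744·0.2880 / (0.744·0.2880 + 0.126·0.7120) = 0.21427/0.30398 = 0.7049.
Update on result 2 ('spam-flagged'): P(H) ← 0.744·0.7049 / (0.744·0.7049 + 0.126·0.2951) = 0.52443/0.56162 = 0.9338.

Posterior P(H) ≈ 0.934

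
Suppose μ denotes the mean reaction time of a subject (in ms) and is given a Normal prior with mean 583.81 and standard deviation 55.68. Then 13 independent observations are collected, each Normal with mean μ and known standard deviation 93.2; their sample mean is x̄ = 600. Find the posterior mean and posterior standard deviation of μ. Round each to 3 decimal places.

Posterior mean ≈ 597.129; posterior SD ≈ 23.446

Prior precision 1/τ₀² = 1/55.68² = 0.00032255; data precision n/σ² = 13/93.2² = 0.00149662.
Posterior precision = 0.00032255 + 0.00149662 = 0.00181917, giving posterior SD = 1/√0.00181917 = 23.446.
Posterior mean = (0.00032255·583.81 + 0.00149662·600) / 0.00181917 = 597.129.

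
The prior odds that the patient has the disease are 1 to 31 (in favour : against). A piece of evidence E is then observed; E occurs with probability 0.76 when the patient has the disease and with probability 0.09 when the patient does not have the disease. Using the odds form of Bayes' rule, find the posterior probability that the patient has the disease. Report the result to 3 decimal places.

Posterior probability ≈ 0.214

Prior odds = 1/31 = 0.032258. In log-odds, ln(0.032258) = -3.4340.
Add log likelihood ratio: ln(8.4444) = 2.1335.
Posterior log-odds = -1.3005, so posterior odds = exp(-1.3005) = 0.27240. Converting, P(H|E) = 0.27240/1.2724 = 0.214.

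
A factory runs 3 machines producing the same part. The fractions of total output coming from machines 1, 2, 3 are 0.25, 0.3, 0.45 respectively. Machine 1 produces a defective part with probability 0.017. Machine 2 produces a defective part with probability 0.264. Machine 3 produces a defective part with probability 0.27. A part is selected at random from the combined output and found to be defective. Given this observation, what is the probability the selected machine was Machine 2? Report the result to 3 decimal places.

Posterior probability ≈ 0.386

Tabulate prior·likelihood by source: [1] prior 0.25, lik 0.017, product 0.004250; [2] prior 0.3, lik 0.264, product 0.07920; [3] prior 0.45, lik 0.27, product 0.1215.
Normalizing constant = 0.20495; the posterior for Machine 2 is its product over the sum, 0.07920/0.20495 = 0.386.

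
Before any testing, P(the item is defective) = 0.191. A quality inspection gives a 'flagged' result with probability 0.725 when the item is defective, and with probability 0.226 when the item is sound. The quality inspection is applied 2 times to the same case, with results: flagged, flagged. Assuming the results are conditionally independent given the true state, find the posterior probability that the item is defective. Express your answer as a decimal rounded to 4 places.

Posterior P(H) ≈ 0.7084

Let H be the event that the item is defective; start with P(H) = 0.191. P('flagged'|H) = 0.725, P('flagged'|¬H) = 0.226.
Update on result 1 ('flagged'): P(H) ← 0.725·0.1910 / (0.725·0.1910 + 0.226·0.8090) = 0.13847/0.32131 = 0.4310.
Update on result 2 ('flagged'): P(H) ← 0.725·0.4310 / (0.725·0.4310 + 0.226·0.5690) = 0.31245/0.44105 = 0.7084.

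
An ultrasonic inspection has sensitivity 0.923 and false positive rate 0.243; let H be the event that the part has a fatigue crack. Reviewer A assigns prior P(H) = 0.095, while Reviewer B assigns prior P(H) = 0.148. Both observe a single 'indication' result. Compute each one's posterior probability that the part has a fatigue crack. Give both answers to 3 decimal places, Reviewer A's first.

Reviewer A: 0.285; Reviewer B: 0.398

P('+'|H) = 0.923, P('+'|¬H) = 0.243.
Reviewer A: numerator 0.923·0.095 = 0.087685; evidence = 0.087685+0.243·0.905 = 0.30760; posterior = 0.285.
Reviewer B: numerator 0.923·0.148 = 0.13660; evidence = 0.13660+0.243·0.852 = 0.34364; posterior = 0.398.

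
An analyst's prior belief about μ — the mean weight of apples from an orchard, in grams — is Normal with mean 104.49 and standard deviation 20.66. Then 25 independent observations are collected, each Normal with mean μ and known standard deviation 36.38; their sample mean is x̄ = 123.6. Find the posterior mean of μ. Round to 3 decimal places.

With known σ, the Normal prior is conjugate. Weight on the data is w = (n/σ²)/(n/σ² + 1/τ₀²) = 0.0188892/(0.0188892+0.00234282) = 0.88966.
Posterior mean = w·x̄ + (1−w)·μ₀ = 0.88966·123.6 + 0.11034·104.49 = 121.491.

Posterior mean ≈ 121.491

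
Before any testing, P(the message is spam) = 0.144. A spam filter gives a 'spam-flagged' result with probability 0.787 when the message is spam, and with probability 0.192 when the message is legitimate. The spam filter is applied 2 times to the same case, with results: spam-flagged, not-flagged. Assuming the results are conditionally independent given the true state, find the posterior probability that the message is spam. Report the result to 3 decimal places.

Posterior P(H) ≈ 0.154

With H the event that the message is spam, the joint likelihood of the observed sequence is P(data|H) = 0.787·0.213 = 0.16763 and P(data|¬H) = 0.192·0.808 = 0.15514.
Bayes: P(H|data) = 0.144·0.16763 / (0.144·0.16763 + 0.856·0.15514) = 0.024139/0.15694 = 0.1538.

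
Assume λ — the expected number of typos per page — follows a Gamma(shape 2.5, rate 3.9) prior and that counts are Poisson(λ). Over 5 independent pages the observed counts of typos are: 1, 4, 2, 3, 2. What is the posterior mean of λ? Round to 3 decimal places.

Total count ∑xᵢ = 12 over n = 5 pages.
Gamma is conjugate to the Poisson likelihood: posterior is Gamma(shape = 2.5+12 = 14.5, rate = 3.9+5 = 8.9).
Posterior mean = shape/rate = 14.5/8.9 = 1.629.

Posterior mean ≈ 1.629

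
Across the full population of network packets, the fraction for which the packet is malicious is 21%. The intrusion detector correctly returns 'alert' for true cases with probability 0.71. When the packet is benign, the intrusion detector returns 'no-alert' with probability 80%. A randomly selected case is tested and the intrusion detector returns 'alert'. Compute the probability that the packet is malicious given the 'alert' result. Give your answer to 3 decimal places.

P(H | E) ≈ 0.486

Write H for 'the packet is malicious'. Prior odds H:¬H = 0.21/0.79 = 0.26582. For the 'alert' outcome, the likelihood ratio is 0.71/0.2 = 3.5500.
Posterior odds = 0.26582 × 3.5500 = 0.94367, so P(H|E) = 0.94367/(1+0.94367) = 0.486.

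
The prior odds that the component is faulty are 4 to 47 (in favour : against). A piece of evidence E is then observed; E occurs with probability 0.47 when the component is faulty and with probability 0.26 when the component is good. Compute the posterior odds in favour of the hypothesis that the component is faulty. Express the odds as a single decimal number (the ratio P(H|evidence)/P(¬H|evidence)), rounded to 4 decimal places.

Posterior odds ≈ 0.1538

Prior odds = 4/47 = 0.085106. In log-odds, ln(0.085106) = -2.4639.
Add log likelihood ratio: ln(1.8077) = 0.59205.
Posterior log-odds = -1.8718, so posterior odds = exp(-1.8718) = 0.15385.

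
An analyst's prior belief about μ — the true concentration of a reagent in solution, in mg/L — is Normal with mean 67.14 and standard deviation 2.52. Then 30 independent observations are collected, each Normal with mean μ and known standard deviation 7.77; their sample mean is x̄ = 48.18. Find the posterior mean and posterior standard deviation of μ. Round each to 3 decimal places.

Posterior mean ≈ 52.743; posterior SD ≈ 1.236

Prior precision 1/τ₀² = 1/2.52² = 0.157470; data precision n/σ² = 30/7.77² = 0.496912.
Posterior precision = 0.157470 + 0.496912 = 0.654382, giving posterior SD = 1/√0.654382 = 1.236.
Posterior mean = (0.157470·67.14 + 0.496912·48.18) / 0.654382 = 52.743.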